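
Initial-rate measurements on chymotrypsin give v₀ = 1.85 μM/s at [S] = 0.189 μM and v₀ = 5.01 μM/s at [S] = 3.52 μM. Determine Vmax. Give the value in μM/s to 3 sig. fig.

5.55 μM/s

From v = Vmax[S]/(Km+[S]), each point gives Vmax = v(Km+[S])/[S].
Equating: 1.85(Km+0.189)/0.189 = 5.01(Km+3.52)/3.52.
9.788·Km + 1.85 = 1.423·Km + 5.01, so (9.788 − 1.423)·Km = 5.01 − 1.85.
Km = 3.160/8.365 = 0.378 μM; then Vmax = 1.85(0.378+0.189)/0.189 = 5.55 μM/s.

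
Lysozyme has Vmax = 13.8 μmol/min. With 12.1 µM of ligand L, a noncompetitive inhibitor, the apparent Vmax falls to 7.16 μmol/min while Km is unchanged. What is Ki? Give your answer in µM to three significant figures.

13.0 µM

Noncompetitive: Vmax,app = Vmax/α with α = 1 + [I]/Ki.
α = Vmax/Vmax,app = 13.8/7.16 = 1.927.
Since α = 1 + [I]/Ki, [I]/Ki = 1.927 − 1 = 0.9274 and Ki = 12.1/0.9274 = 13.0 µM.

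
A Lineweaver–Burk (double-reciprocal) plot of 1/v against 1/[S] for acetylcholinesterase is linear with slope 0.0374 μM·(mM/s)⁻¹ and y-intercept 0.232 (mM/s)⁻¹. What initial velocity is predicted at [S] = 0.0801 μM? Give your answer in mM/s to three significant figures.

The y-intercept is 1/Vmax, so Vmax = 1/0.232 = 4.31 mM/s.
The slope is Km/Vmax, so Km = 0.0374 × 4.31 = 0.161 μM.
Then v = 4.31 × 0.0801/(0.161 + 0.0801) = 1.43 mM/s.

1.43 mM/s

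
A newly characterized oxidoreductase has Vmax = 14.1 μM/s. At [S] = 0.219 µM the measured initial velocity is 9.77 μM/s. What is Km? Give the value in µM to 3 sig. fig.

From v = Vmax[S]/(Km+[S]), Km = [S](Vmax − v)/v.
Km = 0.219 × (14.1 − 9.77) / 9.77 = 0.9483/9.77 = 0.0971 µM.

0.0971 µM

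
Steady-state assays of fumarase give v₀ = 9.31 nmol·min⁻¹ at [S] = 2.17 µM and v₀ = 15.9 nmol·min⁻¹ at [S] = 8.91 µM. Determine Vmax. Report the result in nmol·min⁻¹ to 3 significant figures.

From v = Vmax[S]/(Km+[S]), each point gives Vmax = v(Km+[S])/[S].
Equating: 9.31(Km+2.17)/2.17 = 15.9(Km+8.91)/8.91.
4.290·Km + 9.31 = 1.785·Km + 15.9, so (4.290 − 1.785)·Km = 15.9 − 9.31.
Km = 6.590/2.506 = 2.63 µM; then Vmax = 9.31(2.63+2.17)/2.17 = 20.6 nmol·min⁻¹.

20.6 nmol·min⁻¹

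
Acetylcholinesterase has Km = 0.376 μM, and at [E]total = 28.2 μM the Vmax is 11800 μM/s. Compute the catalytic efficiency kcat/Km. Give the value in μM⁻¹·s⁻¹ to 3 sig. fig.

kcat = Vmax/[E]total = 11800/28.2 = 418 s⁻¹.
kcat/Km = 418/0.376 = 1110 μM⁻¹·s⁻¹.

1110 μM⁻¹·s⁻¹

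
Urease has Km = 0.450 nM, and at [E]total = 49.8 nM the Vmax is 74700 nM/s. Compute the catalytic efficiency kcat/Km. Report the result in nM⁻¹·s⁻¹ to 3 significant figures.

kcat = Vmax/[E]total = 74700/49.8 = 1500 s⁻¹.
kcat/Km = 1500/0.450 = 3330 nM⁻¹·s⁻¹.

3330 nM⁻¹·s⁻¹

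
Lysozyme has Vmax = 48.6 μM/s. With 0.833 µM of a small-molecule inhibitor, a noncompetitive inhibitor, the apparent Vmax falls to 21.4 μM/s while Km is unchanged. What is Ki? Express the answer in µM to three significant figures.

0.655 µM

Noncompetitive: Vmax,app = Vmax/α with α = 1 + [I]/Ki.
α = Vmax/Vmax,app = 48.6/21.4 = 2.271.
Ki = [I]/(α − 1) = 0.833/1.271 = 0.655 µM.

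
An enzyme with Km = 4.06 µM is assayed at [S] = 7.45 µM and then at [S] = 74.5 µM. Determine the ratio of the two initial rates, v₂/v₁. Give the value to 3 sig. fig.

1.47

The fractional saturations are [S]/(Km+[S]) = 7.45/11.51 = 0.6473 and 74.5/78.56 = 0.9483.
v₂/v₁ is just their ratio: 0.9483/0.6473 = 1.47.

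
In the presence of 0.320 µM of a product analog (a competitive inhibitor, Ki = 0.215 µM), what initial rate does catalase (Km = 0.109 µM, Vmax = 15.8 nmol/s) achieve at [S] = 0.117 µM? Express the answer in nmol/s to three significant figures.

4.76 nmol/s

α = 1 + [I]/Ki = 1 + 0.320/0.215 = 2.488.
For a competitive inhibitor, Vmax is unchanged and the apparent Km becomes α·Km: Km,app = 0.271 µM, Vmax,app = 15.8 nmol/s.
v = Vmax,app·[S]/(Km,app + [S]) = 15.8 × 0.117/(0.271 + 0.117) = 4.76 nmol/s.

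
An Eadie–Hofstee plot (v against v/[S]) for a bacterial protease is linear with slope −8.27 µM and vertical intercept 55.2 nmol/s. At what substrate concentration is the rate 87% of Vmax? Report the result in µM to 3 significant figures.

The Eadie–Hofstee slope gives Km = 8.27 µM (slope = −Km).
v/Vmax = [S]/(Km+[S]) = 0.87 ⇒ [S] = Km·0.87/(1−0.87) = 8.27 × 6.692 = 55.3 µM.

55.3 µM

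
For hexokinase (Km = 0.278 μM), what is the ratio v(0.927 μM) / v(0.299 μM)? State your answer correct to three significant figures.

1.48

The fractional saturations are [S]/(Km+[S]) = 0.299/0.5770 = 0.5182 and 0.927/1.205 = 0.7693.
v₂/v₁ is just their ratio: 0.7693/0.5182 = 1.48.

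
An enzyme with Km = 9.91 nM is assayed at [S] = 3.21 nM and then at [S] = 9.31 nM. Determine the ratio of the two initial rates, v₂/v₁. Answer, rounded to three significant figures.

Since Vmax cancels, v₂/v₁ = [S]₂(Km+[S]₁) / [S]₁(Km+[S]₂).
= 9.31×(9.91+3.21) / (3.21×(9.91+9.31)) = 122.1/61.70 = 1.98.

1.98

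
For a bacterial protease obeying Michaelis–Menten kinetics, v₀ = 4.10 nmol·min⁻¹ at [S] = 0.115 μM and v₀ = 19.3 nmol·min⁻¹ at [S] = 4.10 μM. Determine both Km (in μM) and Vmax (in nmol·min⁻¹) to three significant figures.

Km = 0.491 μM; Vmax = 21.6 nmol·min⁻¹

In reciprocal form, 1/v = (Km/Vmax)·(1/[S]) + 1/Vmax. The two points give (1/[S], 1/v) = (8.696, 0.2439) and (0.2439, 0.05181).
Slope = (0.2439 − 0.05181)/(8.696 − 0.2439) = 0.02273; intercept = 0.2439 − 0.02273×8.696 = 0.04627.
Vmax = 1/intercept = 21.6 nmol·min⁻¹; Km = slope × Vmax = 0.02273 × 21.6 = 0.491 μM.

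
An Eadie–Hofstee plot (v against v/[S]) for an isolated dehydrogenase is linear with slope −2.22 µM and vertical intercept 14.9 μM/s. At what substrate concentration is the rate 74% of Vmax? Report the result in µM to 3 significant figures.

6.32 µM

The Eadie–Hofstee slope gives Km = 2.22 µM (slope = −Km).
v/Vmax = [S]/(Km+[S]) = 0.74 ⇒ [S] = Km·0.74/(1−0.74) = 2.22 × 2.846 = 6.32 µM.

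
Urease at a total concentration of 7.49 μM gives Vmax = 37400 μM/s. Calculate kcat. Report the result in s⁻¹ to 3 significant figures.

kcat = Vmax/[E]total = 37400 μM/s / 7.49 μM = 4990 s⁻¹.

4990 s⁻¹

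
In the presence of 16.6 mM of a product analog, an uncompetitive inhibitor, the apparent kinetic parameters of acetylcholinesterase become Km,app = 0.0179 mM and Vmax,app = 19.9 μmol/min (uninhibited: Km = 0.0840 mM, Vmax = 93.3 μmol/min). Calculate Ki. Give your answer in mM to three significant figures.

4.50 mM

Uncompetitive: Vmax,app = Vmax/α (and Km,app = Km/α) with α = 1 + [I]/Ki.
α = Vmax/Vmax,app = 93.3/19.9 = 4.688.
Since α = 1 + [I]/Ki, [I]/Ki = 4.688 − 1 = 3.688 and Ki = 16.6/3.688 = 4.50 mM.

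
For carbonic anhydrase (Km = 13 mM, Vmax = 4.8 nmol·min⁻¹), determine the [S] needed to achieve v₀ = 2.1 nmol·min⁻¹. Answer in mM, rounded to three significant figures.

10.1 mM

Rearranging v = Vmax[S]/(Km+[S]) gives [S] = Km·v/(Vmax − v).
[S] = 13 × 2.1 / (4.8 − 2.1) = 27.30/2.700 = 10.1 mM.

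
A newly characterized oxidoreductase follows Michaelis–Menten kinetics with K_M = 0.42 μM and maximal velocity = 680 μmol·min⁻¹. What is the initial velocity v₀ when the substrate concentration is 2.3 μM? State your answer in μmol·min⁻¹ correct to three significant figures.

575 μmol·min⁻¹

v = Vmax·[S]/(Km + [S]) = 680 × 2.3 / (0.42 + 2.3)
  = 1564 / 2.720 = 575 μmol·min⁻¹.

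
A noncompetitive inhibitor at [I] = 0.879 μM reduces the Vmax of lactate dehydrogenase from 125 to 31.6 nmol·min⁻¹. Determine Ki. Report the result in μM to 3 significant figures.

0.297 μM

Noncompetitive: Vmax,app = Vmax/α with α = 1 + [I]/Ki.
α = Vmax/Vmax,app = 125/31.6 = 3.956.
Ki = [I]/(α − 1) = 0.879/2.956 = 0.297 μM.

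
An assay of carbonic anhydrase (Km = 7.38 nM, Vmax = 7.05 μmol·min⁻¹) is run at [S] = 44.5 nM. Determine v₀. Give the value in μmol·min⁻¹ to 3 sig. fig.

6.05 μmol·min⁻¹

v = Vmax·[S]/(Km + [S]) = 7.05 × 44.5 / (7.38 + 44.5)
  = 313.7 / 51.88 = 6.05 μmol·min⁻¹.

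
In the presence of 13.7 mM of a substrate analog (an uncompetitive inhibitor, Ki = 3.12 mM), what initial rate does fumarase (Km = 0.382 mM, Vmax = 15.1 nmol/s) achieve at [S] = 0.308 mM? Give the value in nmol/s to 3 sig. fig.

With α = 1 + [I]/Ki = 1 + 13.7/3.12 = 5.391, the uncompetitive rate law is v = (Vmax/α)·[S] / (Km/α + [S]).
v = (15.1/5.391)×0.308 / (0.382/5.391 + 0.308) = 0.8627/0.3789 = 2.28 nmol/s.

2.28 nmol/s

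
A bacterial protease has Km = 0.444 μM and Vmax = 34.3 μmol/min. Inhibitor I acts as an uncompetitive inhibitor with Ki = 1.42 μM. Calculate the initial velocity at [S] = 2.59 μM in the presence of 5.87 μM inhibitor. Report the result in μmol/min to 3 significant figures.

6.47 μmol/min

α = 1 + [I]/Ki = 1 + 5.87/1.42 = 5.134.
For an uncompetitive inhibitor, both parameters are divided by α, giving Vmax/α and Km/α: Km,app = 0.0865 μM, Vmax,app = 6.68 μmol/min.
v = Vmax,app·[S]/(Km,app + [S]) = 6.68 × 2.59/(0.0865 + 2.59) = 6.47 μmol/min.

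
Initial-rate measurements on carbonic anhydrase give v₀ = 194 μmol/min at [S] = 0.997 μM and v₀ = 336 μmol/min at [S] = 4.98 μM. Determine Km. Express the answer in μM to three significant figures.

From v = Vmax[S]/(Km+[S]), each point gives Vmax = v(Km+[S])/[S].
Equating: 194(Km+0.997)/0.997 = 336(Km+4.98)/4.98.
194.6·Km + 194 = 67.47·Km + 336, so (194.6 − 67.47)·Km = 336 − 194.
Km = 142.0/127.1 = 1.12 μM; then Vmax = 194(1.12+0.997)/0.997 = 411 μmol/min.

1.12 μM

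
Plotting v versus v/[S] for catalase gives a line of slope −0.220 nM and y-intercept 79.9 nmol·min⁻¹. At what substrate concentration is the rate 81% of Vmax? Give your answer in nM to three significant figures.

The Eadie–Hofstee slope gives Km = 0.220 nM (slope = −Km).
v/Vmax = [S]/(Km+[S]) = 0.81 ⇒ [S] = Km·0.81/(1−0.81) = 0.220 × 4.263 = 0.938 nM.

0.938 nM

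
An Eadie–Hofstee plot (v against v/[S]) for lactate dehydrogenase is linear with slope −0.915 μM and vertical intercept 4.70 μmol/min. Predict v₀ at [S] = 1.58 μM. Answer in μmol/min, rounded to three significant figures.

2.98 μmol/min

In the Eadie–Hofstee form v = Vmax − Km·(v/[S]), the slope is −Km and the intercept is Vmax, so Km = 0.915 μM and Vmax = 4.70 μmol/min.
v = 4.70 × 1.58/(0.915 + 1.58) = 2.98 μmol/min.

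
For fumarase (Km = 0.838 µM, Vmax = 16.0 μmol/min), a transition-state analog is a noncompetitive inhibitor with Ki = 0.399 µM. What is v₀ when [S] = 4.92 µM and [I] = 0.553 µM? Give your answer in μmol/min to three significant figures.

With α = 1 + [I]/Ki = 1 + 0.553/0.399 = 2.386, the noncompetitive rate law is v = (Vmax/α)·[S] / (Km + [S]).
v = (16.0/2.386)×4.92 / (0.838 + 4.92) = 32.99/5.758 = 5.73 μmol/min.

5.73 μmol/min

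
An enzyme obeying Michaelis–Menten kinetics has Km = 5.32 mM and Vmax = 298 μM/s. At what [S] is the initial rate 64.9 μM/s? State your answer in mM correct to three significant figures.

Rearranging v = Vmax[S]/(Km+[S]) gives [S] = Km·v/(Vmax − v).
[S] = 5.32 × 64.9 / (298 − 64.9) = 345.3/233.1 = 1.48 mM.

1.48 mM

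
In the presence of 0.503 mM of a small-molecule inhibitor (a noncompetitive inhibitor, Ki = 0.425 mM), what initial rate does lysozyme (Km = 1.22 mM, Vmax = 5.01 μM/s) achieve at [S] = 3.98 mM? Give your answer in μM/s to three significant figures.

α = 1 + [I]/Ki = 1 + 0.503/0.425 = 2.184.
For a noncompetitive inhibitor, Vmax is reduced to Vmax/α while Km is unchanged: Km,app = 1.22 mM, Vmax,app = 2.29 μM/s.
v = Vmax,app·[S]/(Km,app + [S]) = 2.29 × 3.98/(1.22 + 3.98) = 1.76 μM/s.

1.76 μM/s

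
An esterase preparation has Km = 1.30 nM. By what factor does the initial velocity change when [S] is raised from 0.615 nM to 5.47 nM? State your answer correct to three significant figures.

2.52

Since Vmax cancels, v₂/v₁ = [S]₂(Km+[S]₁) / [S]₁(Km+[S]₂).
= 5.47×(1.30+0.615) / (0.615×(1.30+5.47)) = 10.48/4.164 = 2.52.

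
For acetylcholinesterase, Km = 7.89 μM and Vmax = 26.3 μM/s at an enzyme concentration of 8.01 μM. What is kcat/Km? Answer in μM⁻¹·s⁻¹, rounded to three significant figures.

kcat = Vmax/[E]total = 26.3/8.01 = 3.28 s⁻¹.
kcat/Km = 3.28/7.89 = 0.416 μM⁻¹·s⁻¹.

0.416 μM⁻¹·s⁻¹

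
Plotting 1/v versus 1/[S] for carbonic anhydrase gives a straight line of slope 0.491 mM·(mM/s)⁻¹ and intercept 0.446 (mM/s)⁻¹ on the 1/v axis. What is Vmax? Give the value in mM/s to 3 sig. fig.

2.24 mM/s

The y-intercept of a Lineweaver–Burk plot equals 1/Vmax, so Vmax = 1/0.446 = 2.24 mM/s.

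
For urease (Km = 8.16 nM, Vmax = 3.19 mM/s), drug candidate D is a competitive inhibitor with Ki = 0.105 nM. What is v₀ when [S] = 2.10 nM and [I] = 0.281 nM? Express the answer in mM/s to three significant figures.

0.209 mM/s

α = 1 + [I]/Ki = 1 + 0.281/0.105 = 3.676.
For a competitive inhibitor, Vmax is unchanged and the apparent Km becomes α·Km: Km,app = 30.0 nM, Vmax,app = 3.19 mM/s.
v = Vmax,app·[S]/(Km,app + [S]) = 3.19 × 2.10/(30.0 + 2.10) = 0.209 mM/s.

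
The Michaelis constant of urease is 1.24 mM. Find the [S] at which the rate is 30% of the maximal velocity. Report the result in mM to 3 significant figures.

0.531 mM

v/Vmax = [S]/(Km+[S]) = 0.3, so [S] = Km·0.3/(1 − 0.3) = 1.24 × 0.4286.
[S] = 0.531 mM.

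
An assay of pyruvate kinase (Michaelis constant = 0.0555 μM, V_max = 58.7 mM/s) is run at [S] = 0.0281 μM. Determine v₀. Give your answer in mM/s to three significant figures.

[S]/(Km+[S]) = 0.0281/0.08360 = 0.3361, the fractional saturation.
v = 0.3361 × Vmax = 0.3361 × 58.7 = 19.7 mM/s.

19.7 mM/s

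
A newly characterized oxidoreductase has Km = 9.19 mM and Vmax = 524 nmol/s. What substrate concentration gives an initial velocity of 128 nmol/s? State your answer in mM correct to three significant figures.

The required fractional saturation is v/Vmax = 128/524 = 0.2443.
Then [S]/(Km+[S]) = 0.2443 ⇒ [S] = 9.19 × 0.2443/(1 − 0.2443) = 2.97 mM.

2.97 mM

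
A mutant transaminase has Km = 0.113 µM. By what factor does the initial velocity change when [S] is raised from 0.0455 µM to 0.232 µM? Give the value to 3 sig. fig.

2.34

The fractional saturations are [S]/(Km+[S]) = 0.0455/0.1585 = 0.2871 and 0.232/0.3450 = 0.6725.
v₂/v₁ is just their ratio: 0.6725/0.2871 = 2.34.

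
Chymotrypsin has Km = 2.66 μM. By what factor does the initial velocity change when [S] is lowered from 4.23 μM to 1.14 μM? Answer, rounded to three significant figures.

Since Vmax cancels, v₂/v₁ = [S]₂(Km+[S]₁) / [S]₁(Km+[S]₂).
= 1.14×(2.66+4.23) / (4.23×(2.66+1.14)) = 7.855/16.07 = 0.489.

0.489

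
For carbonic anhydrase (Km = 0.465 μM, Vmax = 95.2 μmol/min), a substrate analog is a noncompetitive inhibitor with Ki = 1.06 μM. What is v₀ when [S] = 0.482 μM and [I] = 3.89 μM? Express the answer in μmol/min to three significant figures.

α = 1 + [I]/Ki = 1 + 3.89/1.06 = 4.670.
For a noncompetitive inhibitor, Vmax is reduced to Vmax/α while Km is unchanged: Km,app = 0.465 μM, Vmax,app = 20.4 μmol/min.
v = Vmax,app·[S]/(Km,app + [S]) = 20.4 × 0.482/(0.465 + 0.482) = 10.4 μmol/min.

10.4 μmol/min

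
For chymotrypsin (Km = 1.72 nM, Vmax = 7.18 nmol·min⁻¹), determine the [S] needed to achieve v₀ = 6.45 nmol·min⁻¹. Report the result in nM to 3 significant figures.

Rearranging v = Vmax[S]/(Km+[S]) gives [S] = Km·v/(Vmax − v).
[S] = 1.72 × 6.45 / (7.18 − 6.45) = 11.09/0.7300 = 15.2 nM.

15.2 nM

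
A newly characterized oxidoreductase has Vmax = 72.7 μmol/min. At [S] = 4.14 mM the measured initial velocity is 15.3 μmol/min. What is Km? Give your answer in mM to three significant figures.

15.5 mM

v/Vmax = 15.3/72.7 = 0.2105 = [S]/(Km+[S]).
So Km + [S] = [S]/0.2105 = 19.67 mM, giving Km = 19.67 − 4.14 = 15.5 mM.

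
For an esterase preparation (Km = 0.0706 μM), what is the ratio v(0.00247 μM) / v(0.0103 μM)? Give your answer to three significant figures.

The fractional saturations are [S]/(Km+[S]) = 0.0103/0.08090 = 0.1273 and 0.00247/0.07307 = 0.03380.
v₂/v₁ is just their ratio: 0.03380/0.1273 = 0.266.

0.266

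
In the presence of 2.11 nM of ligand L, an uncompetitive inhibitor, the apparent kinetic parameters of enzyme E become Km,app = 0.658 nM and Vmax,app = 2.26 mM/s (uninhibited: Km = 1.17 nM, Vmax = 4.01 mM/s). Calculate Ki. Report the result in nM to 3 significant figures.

2.72 nM

Uncompetitive: Vmax,app = Vmax/α (and Km,app = Km/α) with α = 1 + [I]/Ki.
α = Vmax/Vmax,app = 4.01/2.26 = 1.774.
Since α = 1 + [I]/Ki, [I]/Ki = 1.774 − 1 = 0.7743 and Ki = 2.11/0.7743 = 2.72 nM.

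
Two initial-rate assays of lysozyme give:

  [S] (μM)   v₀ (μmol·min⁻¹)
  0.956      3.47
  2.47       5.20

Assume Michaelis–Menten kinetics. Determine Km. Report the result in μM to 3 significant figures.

From v = Vmax[S]/(Km+[S]), each point gives Vmax = v(Km+[S])/[S].
Equating: 3.47(Km+0.956)/0.956 = 5.20(Km+2.47)/2.47.
3.630·Km + 3.47 = 2.105·Km + 5.20, so (3.630 − 2.105)·Km = 5.20 − 3.47.
Km = 1.730/1.524 = 1.13 μM; then Vmax = 3.47(1.13+0.956)/0.956 = 7.59 μmol·min⁻¹.

1.13 μM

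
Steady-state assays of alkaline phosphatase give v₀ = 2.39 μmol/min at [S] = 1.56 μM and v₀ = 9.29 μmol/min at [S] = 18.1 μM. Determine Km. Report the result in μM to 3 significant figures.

From v = Vmax[S]/(Km+[S]), each point gives Vmax = v(Km+[S])/[S].
Equating: 2.39(Km+1.56)/1.56 = 9.29(Km+18.1)/18.1.
1.532·Km + 2.39 = 0.5133·Km + 9.29, so (1.532 − 0.5133)·Km = 9.29 − 2.39.
Km = 6.900/1.019 = 6.77 μM; then Vmax = 2.39(6.77+1.56)/1.56 = 12.8 μmol/min.

6.77 μM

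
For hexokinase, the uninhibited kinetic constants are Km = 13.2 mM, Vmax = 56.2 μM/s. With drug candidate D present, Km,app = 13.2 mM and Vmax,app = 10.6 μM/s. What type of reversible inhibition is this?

noncompetitive

Vmax decreases (56.2 → 10.6 μM/s) while Km is unchanged — pure noncompetitive inhibition.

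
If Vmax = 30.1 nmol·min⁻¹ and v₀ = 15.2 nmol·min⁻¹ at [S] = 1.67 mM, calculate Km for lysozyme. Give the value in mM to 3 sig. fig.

v/Vmax = 15.2/30.1 = 0.5050 = [S]/(Km+[S]).
So Km + [S] = [S]/0.5050 = 3.307 mM, giving Km = 3.307 − 1.67 = 1.64 mM.

1.64 mM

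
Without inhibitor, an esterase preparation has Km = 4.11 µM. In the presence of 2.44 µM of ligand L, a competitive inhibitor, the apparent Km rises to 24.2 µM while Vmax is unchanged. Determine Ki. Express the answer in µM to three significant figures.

Competitive: Km,app = α·Km with α = 1 + [I]/Ki.
α = Km,app/Km = 24.2/4.11 = 5.888.
Ki = [I]/(α − 1) = 2.44/4.888 = 0.499 µM.

0.499 µM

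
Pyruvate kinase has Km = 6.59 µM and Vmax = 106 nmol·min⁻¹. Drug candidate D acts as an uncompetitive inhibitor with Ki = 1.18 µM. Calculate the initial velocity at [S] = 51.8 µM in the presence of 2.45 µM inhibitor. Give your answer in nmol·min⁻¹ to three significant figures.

33.1 nmol·min⁻¹

α = 1 + [I]/Ki = 1 + 2.45/1.18 = 3.076.
For an uncompetitive inhibitor, both parameters are divided by α, giving Vmax/α and Km/α: Km,app = 2.14 µM, Vmax,app = 34.5 nmol·min⁻¹.
v = Vmax,app·[S]/(Km,app + [S]) = 34.5 × 51.8/(2.14 + 51.8) = 33.1 nmol·min⁻¹.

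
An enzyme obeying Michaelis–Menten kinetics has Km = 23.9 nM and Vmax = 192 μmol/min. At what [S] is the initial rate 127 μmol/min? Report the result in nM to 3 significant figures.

The required fractional saturation is v/Vmax = 127/192 = 0.6615.
Then [S]/(Km+[S]) = 0.6615 ⇒ [S] = 23.9 × 0.6615/(1 − 0.6615) = 46.7 nM.

46.7 nM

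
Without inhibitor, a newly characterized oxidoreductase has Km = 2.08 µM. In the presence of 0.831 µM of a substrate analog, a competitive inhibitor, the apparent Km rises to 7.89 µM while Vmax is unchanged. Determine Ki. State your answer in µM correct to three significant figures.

Competitive: Km,app = α·Km with α = 1 + [I]/Ki.
α = Km,app/Km = 7.89/2.08 = 3.793.
Ki = [I]/(α − 1) = 0.831/2.793 = 0.298 µM.

0.298 µM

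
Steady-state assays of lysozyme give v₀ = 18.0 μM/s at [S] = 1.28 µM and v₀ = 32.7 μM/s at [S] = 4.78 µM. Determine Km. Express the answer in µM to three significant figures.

From v = Vmax[S]/(Km+[S]), each point gives Vmax = v(Km+[S])/[S].
Equating: 18.0(Km+1.28)/1.28 = 32.7(Km+4.78)/4.78.
14.06·Km + 18.0 = 6.841·Km + 32.7, so (14.06 − 6.841)·Km = 32.7 − 18.0.
Km = 14.70/7.221 = 2.04 µM; then Vmax = 18.0(2.04+1.28)/1.28 = 46.6 μM/s.

2.04 µM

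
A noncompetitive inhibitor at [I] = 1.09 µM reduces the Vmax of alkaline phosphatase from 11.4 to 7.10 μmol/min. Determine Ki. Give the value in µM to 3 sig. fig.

1.80 µM

Noncompetitive: Vmax,app = Vmax/α with α = 1 + [I]/Ki.
α = Vmax/Vmax,app = 11.4/7.10 = 1.606.
Since α = 1 + [I]/Ki, [I]/Ki = 1.606 − 1 = 0.6056 and Ki = 1.09/0.6056 = 1.80 µM.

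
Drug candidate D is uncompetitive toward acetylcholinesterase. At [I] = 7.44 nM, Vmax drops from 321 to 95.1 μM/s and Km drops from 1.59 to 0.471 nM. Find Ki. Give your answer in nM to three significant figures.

Uncompetitive: Vmax,app = Vmax/α (and Km,app = Km/α) with α = 1 + [I]/Ki.
α = Vmax/Vmax,app = 321/95.1 = 3.375.
Ki = [I]/(α − 1) = 7.44/2.375 = 3.13 nM.

3.13 nM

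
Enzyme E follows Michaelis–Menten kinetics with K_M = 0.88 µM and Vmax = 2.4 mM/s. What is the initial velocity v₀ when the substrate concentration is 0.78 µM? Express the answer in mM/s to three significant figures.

1.13 mM/s

[S]/(Km+[S]) = 0.78/1.660 = 0.4699, the fractional saturation.
v = 0.4699 × Vmax = 0.4699 × 2.4 = 1.13 mM/s.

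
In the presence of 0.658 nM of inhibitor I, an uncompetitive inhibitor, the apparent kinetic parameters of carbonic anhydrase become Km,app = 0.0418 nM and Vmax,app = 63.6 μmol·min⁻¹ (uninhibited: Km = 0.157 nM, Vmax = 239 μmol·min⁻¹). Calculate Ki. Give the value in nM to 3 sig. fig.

0.239 nM

Uncompetitive: Vmax,app = Vmax/α (and Km,app = Km/α) with α = 1 + [I]/Ki.
α = Vmax/Vmax,app = 239/63.6 = 3.758.
Ki = [I]/(α − 1) = 0.658/2.758 = 0.239 nM.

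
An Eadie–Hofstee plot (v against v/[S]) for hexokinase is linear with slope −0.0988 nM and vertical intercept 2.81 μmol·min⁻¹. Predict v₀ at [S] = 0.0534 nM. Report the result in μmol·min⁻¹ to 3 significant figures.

In the Eadie–Hofstee form v = Vmax − Km·(v/[S]), the slope is −Km and the intercept is Vmax, so Km = 0.0988 nM and Vmax = 2.81 μmol·min⁻¹.
v = 2.81 × 0.0534/(0.0988 + 0.0534) = 0.986 μmol·min⁻¹.

0.986 μmol·min⁻¹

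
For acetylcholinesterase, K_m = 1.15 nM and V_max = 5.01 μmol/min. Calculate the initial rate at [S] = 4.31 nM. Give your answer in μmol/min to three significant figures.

v = Vmax·[S]/(Km + [S]) = 5.01 × 4.31 / (1.15 + 4.31)
  = 21.59 / 5.460 = 3.95 μmol/min.

3.95 μmol/min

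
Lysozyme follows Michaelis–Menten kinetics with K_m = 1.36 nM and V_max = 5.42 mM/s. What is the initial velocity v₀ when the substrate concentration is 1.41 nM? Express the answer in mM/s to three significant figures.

[S]/(Km+[S]) = 1.41/2.770 = 0.5090, the fractional saturation.
v = 0.5090 × Vmax = 0.5090 × 5.42 = 2.76 mM/s.

2.76 mM/s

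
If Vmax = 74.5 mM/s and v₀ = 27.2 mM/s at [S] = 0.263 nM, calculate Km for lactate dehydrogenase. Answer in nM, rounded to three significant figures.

0.457 nM

From v = Vmax[S]/(Km+[S]), Km = [S](Vmax − v)/v.
Km = 0.263 × (74.5 − 27.2) / 27.2 = 12.44/27.2 = 0.457 nM.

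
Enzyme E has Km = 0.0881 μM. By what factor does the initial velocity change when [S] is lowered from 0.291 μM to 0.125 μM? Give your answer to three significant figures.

The fractional saturations are [S]/(Km+[S]) = 0.291/0.3791 = 0.7676 and 0.125/0.2131 = 0.5866.
v₂/v₁ is just their ratio: 0.5866/0.7676 = 0.764.

0.764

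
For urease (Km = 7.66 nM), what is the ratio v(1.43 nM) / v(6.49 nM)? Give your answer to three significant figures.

0.343

The fractional saturations are [S]/(Km+[S]) = 6.49/14.15 = 0.4587 and 1.43/9.090 = 0.1573.
v₂/v₁ is just their ratio: 0.1573/0.4587 = 0.343.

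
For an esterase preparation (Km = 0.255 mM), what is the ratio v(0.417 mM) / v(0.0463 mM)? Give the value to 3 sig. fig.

The fractional saturations are [S]/(Km+[S]) = 0.0463/0.3013 = 0.1537 and 0.417/0.6720 = 0.6205.
v₂/v₁ is just their ratio: 0.6205/0.1537 = 4.04.

4.04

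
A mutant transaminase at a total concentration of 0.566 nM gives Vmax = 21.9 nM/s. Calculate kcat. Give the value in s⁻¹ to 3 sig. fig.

38.7 s⁻¹

kcat = Vmax/[E]total = 21.9 nM/s / 0.566 nM = 38.7 s⁻¹.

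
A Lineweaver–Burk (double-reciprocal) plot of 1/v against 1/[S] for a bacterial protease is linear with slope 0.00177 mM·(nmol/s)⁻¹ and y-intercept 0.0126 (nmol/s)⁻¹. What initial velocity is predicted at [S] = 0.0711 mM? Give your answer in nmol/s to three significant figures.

The y-intercept is 1/Vmax, so Vmax = 1/0.0126 = 79.4 nmol/s.
The slope is Km/Vmax, so Km = 0.00177 × 79.4 = 0.140 mM.
Then v = 79.4 × 0.0711/(0.140 + 0.0711) = 26.7 nmol/s.

26.7 nmol/s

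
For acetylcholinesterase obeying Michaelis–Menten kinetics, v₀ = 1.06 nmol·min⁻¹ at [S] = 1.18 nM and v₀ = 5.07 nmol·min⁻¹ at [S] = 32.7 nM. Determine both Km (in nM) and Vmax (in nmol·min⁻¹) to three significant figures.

From v = Vmax[S]/(Km+[S]), each point gives Vmax = v(Km+[S])/[S].
Equating: 1.06(Km+1.18)/1.18 = 5.07(Km+32.7)/32.7.
0.8983·Km + 1.06 = 0.1550·Km + 5.07, so (0.8983 − 0.1550)·Km = 5.07 − 1.06.
Km = 4.010/0.7433 = 5.40 nM; then Vmax = 1.06(5.40+1.18)/1.18 = 5.91 nmol·min⁻¹.

Km = 5.40 nM; Vmax = 5.91 nmol·min⁻¹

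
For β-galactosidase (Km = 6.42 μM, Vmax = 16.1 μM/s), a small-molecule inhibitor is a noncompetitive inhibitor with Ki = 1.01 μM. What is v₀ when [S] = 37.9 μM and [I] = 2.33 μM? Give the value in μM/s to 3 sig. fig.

α = 1 + [I]/Ki = 1 + 2.33/1.01 = 3.307.
For a noncompetitive inhibitor, Vmax is reduced to Vmax/α while Km is unchanged: Km,app = 6.42 μM, Vmax,app = 4.87 μM/s.
v = Vmax,app·[S]/(Km,app + [S]) = 4.87 × 37.9/(6.42 + 37.9) = 4.16 μM/s.

4.16 μM/s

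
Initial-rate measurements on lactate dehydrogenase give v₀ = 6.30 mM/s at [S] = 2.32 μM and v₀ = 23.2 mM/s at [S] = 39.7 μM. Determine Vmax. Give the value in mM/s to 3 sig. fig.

27.8 mM/s

From v = Vmax[S]/(Km+[S]), each point gives Vmax = v(Km+[S])/[S].
Equating: 6.30(Km+2.32)/2.32 = 23.2(Km+39.7)/39.7.
2.716·Km + 6.30 = 0.5844·Km + 23.2, so (2.716 − 0.5844)·Km = 23.2 − 6.30.
Km = 16.90/2.131 = 7.93 μM; then Vmax = 6.30(7.93+2.32)/2.32 = 27.8 mM/s.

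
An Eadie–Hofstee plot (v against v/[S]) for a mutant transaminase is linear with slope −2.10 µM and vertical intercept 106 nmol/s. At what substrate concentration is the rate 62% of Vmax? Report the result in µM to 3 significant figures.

The Eadie–Hofstee slope gives Km = 2.10 µM (slope = −Km).
v/Vmax = [S]/(Km+[S]) = 0.62 ⇒ [S] = Km·0.62/(1−0.62) = 2.10 × 1.632 = 3.43 µM.

3.43 µM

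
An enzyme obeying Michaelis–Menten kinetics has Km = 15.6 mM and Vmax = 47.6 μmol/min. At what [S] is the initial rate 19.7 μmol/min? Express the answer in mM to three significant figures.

Rearranging v = Vmax[S]/(Km+[S]) gives [S] = Km·v/(Vmax − v).
[S] = 15.6 × 19.7 / (47.6 − 19.7) = 307.3/27.90 = 11.0 mM.

11.0 mM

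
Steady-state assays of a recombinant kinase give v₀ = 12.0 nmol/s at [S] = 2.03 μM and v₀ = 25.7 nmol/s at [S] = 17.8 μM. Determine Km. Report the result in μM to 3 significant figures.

3.07 μM

From v = Vmax[S]/(Km+[S]), each point gives Vmax = v(Km+[S])/[S].
Equating: 12.0(Km+2.03)/2.03 = 25.7(Km+17.8)/17.8.
5.911·Km + 12.0 = 1.444·Km + 25.7, so (5.911 − 1.444)·Km = 25.7 − 12.0.
Km = 13.70/4.468 = 3.07 μM; then Vmax = 12.0(3.07+2.03)/2.03 = 30.1 nmol/s.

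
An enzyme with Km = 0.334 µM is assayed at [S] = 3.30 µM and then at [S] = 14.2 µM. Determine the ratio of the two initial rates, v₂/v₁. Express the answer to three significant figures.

1.08

Since Vmax cancels, v₂/v₁ = [S]₂(Km+[S]₁) / [S]₁(Km+[S]₂).
= 14.2×(0.334+3.30) / (3.30×(0.334+14.2)) = 51.60/47.96 = 1.08.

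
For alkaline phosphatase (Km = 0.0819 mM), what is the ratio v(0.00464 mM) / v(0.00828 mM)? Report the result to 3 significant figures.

0.584

The fractional saturations are [S]/(Km+[S]) = 0.00828/0.09018 = 0.09182 and 0.00464/0.08654 = 0.05362.
v₂/v₁ is just their ratio: 0.05362/0.09182 = 0.584.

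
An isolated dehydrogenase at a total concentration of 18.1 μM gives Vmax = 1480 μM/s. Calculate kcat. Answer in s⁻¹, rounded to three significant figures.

81.8 s⁻¹

kcat = Vmax/[E]total = 1480 μM/s / 18.1 μM = 81.8 s⁻¹.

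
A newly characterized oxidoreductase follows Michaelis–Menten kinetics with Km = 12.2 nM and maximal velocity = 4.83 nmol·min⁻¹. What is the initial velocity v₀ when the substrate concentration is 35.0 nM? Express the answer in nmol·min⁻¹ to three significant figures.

[S]/(Km+[S]) = 35.0/47.20 = 0.7415, the fractional saturation.
v = 0.7415 × Vmax = 0.7415 × 4.83 = 3.58 nmol·min⁻¹.

3.58 nmol·min⁻¹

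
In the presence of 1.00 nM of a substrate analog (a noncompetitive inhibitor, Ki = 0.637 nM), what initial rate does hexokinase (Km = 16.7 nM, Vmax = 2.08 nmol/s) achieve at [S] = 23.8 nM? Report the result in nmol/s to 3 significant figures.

0.476 nmol/s

With α = 1 + [I]/Ki = 1 + 1.00/0.637 = 2.570, the noncompetitive rate law is v = (Vmax/α)·[S] / (Km + [S]).
v = (2.08/2.570)×23.8 / (16.7 + 23.8) = 19.26/40.50 = 0.476 nmol/s.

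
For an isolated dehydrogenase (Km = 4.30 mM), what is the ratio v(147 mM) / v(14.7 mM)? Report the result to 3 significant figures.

1.26

Since Vmax cancels, v₂/v₁ = [S]₂(Km+[S]₁) / [S]₁(Km+[S]₂).
= 147×(4.30+14.7) / (14.7×(4.30+147)) = 2793/2224 = 1.26.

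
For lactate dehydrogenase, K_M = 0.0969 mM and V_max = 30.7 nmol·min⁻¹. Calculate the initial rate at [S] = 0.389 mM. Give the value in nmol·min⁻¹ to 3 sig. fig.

24.6 nmol·min⁻¹

[S]/(Km+[S]) = 0.389/0.4859 = 0.8006, the fractional saturation.
v = 0.8006 × Vmax = 0.8006 × 30.7 = 24.6 nmol·min⁻¹.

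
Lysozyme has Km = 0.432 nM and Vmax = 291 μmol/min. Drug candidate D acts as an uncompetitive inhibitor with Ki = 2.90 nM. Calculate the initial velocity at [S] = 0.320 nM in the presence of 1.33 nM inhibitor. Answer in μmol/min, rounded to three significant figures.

α = 1 + [I]/Ki = 1 + 1.33/2.90 = 1.459.
For an uncompetitive inhibitor, both parameters are divided by α, giving Vmax/α and Km/α: Km,app = 0.296 nM, Vmax,app = 200 μmol/min.
v = Vmax,app·[S]/(Km,app + [S]) = 200 × 0.320/(0.296 + 0.320) = 104 μmol/min.

104 μmol/min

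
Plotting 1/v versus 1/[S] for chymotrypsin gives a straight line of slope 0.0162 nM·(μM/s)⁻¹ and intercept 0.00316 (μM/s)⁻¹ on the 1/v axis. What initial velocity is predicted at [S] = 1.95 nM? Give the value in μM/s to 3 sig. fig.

87.2 μM/s

The y-intercept is 1/Vmax, so Vmax = 1/0.00316 = 316 μM/s.
The slope is Km/Vmax, so Km = 0.0162 × 316 = 5.13 nM.
Then v = 316 × 1.95/(5.13 + 1.95) = 87.2 μM/s.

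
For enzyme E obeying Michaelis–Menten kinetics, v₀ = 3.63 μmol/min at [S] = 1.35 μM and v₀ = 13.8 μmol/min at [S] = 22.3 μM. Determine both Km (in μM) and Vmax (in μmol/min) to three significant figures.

Km = 4.91 μM; Vmax = 16.8 μmol/min

From v = Vmax[S]/(Km+[S]), each point gives Vmax = v(Km+[S])/[S].
Equating: 3.63(Km+1.35)/1.35 = 13.8(Km+22.3)/22.3.
2.689·Km + 3.63 = 0.6188·Km + 13.8, so (2.689 − 0.6188)·Km = 13.8 − 3.63.
Km = 10.17/2.070 = 4.91 μM; then Vmax = 3.63(4.91+1.35)/1.35 = 16.8 μmol/min.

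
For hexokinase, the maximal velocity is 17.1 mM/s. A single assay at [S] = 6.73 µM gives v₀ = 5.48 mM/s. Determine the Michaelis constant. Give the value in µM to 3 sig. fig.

From v = Vmax[S]/(Km+[S]), Km = [S](Vmax − v)/v.
Km = 6.73 × (17.1 − 5.48) / 5.48 = 78.20/5.48 = 14.3 µM.

14.3 µM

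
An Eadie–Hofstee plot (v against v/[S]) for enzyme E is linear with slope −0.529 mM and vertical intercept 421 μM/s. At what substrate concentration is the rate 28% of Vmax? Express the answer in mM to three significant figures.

0.206 mM

The Eadie–Hofstee slope gives Km = 0.529 mM (slope = −Km).
v/Vmax = [S]/(Km+[S]) = 0.28 ⇒ [S] = Km·0.28/(1−0.28) = 0.529 × 0.3889 = 0.206 mM.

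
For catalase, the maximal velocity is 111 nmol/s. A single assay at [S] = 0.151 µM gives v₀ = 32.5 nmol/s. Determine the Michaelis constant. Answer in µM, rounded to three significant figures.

0.365 µM

From v = Vmax[S]/(Km+[S]), Km = [S](Vmax − v)/v.
Km = 0.151 × (111 − 32.5) / 32.5 = 11.85/32.5 = 0.365 µM.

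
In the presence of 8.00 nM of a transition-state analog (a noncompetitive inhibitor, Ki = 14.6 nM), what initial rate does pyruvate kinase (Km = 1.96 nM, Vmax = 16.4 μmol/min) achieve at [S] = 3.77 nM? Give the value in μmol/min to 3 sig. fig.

6.97 μmol/min

α = 1 + [I]/Ki = 1 + 8.00/14.6 = 1.548.
For a noncompetitive inhibitor, Vmax is reduced to Vmax/α while Km is unchanged: Km,app = 1.96 nM, Vmax,app = 10.6 μmol/min.
v = Vmax,app·[S]/(Km,app + [S]) = 10.6 × 3.77/(1.96 + 3.77) = 6.97 μmol/min.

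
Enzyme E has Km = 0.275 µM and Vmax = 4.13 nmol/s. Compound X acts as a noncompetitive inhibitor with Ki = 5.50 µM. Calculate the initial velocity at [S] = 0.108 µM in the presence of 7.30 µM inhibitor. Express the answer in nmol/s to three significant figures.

0.500 nmol/s

With α = 1 + [I]/Ki = 1 + 7.30/5.50 = 2.327, the noncompetitive rate law is v = (Vmax/α)·[S] / (Km + [S]).
v = (4.13/2.327)×0.108 / (0.275 + 0.108) = 0.1917/0.3830 = 0.500 nmol/s.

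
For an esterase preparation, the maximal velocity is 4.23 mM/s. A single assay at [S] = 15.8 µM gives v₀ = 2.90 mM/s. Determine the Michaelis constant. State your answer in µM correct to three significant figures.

From v = Vmax[S]/(Km+[S]), Km = [S](Vmax − v)/v.
Km = 15.8 × (4.23 − 2.90) / 2.90 = 21.01/2.90 = 7.25 µM.

7.25 µM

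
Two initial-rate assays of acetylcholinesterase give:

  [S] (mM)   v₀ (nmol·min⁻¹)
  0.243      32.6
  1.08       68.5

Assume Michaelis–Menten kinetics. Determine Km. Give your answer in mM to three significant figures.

0.508 mM

In reciprocal form, 1/v = (Km/Vmax)·(1/[S]) + 1/Vmax. The two points give (1/[S], 1/v) = (4.115, 0.03067) and (0.9259, 0.01460).
Slope = (0.03067 − 0.01460)/(4.115 − 0.9259) = 0.005041; intercept = 0.03067 − 0.005041×4.115 = 0.009931.
Vmax = 1/intercept = 101 nmol·min⁻¹; Km = slope × Vmax = 0.005041 × 101 = 0.508 mM.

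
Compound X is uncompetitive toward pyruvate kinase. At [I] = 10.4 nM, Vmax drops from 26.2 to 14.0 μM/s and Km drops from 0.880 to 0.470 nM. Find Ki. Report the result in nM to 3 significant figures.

Uncompetitive: Vmax,app = Vmax/α (and Km,app = Km/α) with α = 1 + [I]/Ki.
α = Vmax/Vmax,app = 26.2/14.0 = 1.871.
Since α = 1 + [I]/Ki, [I]/Ki = 1.871 − 1 = 0.8714 and Ki = 10.4/0.8714 = 11.9 nM.

11.9 nM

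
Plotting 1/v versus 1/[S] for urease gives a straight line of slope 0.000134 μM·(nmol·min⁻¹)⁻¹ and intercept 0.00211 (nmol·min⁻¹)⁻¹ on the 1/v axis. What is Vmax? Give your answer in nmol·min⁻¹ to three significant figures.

474 nmol·min⁻¹

The y-intercept of a Lineweaver–Burk plot equals 1/Vmax, so Vmax = 1/0.00211 = 474 nmol·min⁻¹.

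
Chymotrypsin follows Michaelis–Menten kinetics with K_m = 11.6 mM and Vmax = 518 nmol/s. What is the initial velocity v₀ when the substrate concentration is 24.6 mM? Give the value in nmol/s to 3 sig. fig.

v = Vmax·[S]/(Km + [S]) = 518 × 24.6 / (11.6 + 24.6)
  = 12740 / 36.20 = 352 nmol/s.

352 nmol/s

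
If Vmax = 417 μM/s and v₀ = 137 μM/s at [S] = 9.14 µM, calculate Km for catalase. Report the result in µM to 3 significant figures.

v/Vmax = 137/417 = 0.3285 = [S]/(Km+[S]).
So Km + [S] = [S]/0.3285 = 27.82 µM, giving Km = 27.82 − 9.14 = 18.7 µM.

18.7 µM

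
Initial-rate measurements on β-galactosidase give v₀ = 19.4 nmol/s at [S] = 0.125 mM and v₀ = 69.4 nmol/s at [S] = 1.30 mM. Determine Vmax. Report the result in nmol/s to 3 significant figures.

95.6 nmol/s

In reciprocal form, 1/v = (Km/Vmax)·(1/[S]) + 1/Vmax. The two points give (1/[S], 1/v) = (8.000, 0.05155) and (0.7692, 0.01441).
Slope = (0.05155 − 0.01441)/(8.000 − 0.7692) = 0.005136; intercept = 0.05155 − 0.005136×8.000 = 0.01046.
Vmax = 1/intercept = 95.6 nmol/s; Km = slope × Vmax = 0.005136 × 95.6 = 0.491 mM.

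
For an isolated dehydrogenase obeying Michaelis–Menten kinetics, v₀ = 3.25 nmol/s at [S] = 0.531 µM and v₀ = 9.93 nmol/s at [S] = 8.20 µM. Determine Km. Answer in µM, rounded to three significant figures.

From v = Vmax[S]/(Km+[S]), each point gives Vmax = v(Km+[S])/[S].
Equating: 3.25(Km+0.531)/0.531 = 9.93(Km+8.20)/8.20.
6.121·Km + 3.25 = 1.211·Km + 9.93, so (6.121 − 1.211)·Km = 9.93 − 3.25.
Km = 6.680/4.910 = 1.36 µM; then Vmax = 3.25(1.36+0.531)/0.531 = 11.6 nmol/s.

1.36 µM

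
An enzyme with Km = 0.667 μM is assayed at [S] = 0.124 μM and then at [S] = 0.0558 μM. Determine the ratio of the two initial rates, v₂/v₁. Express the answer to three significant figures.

0.492

The fractional saturations are [S]/(Km+[S]) = 0.124/0.7910 = 0.1568 and 0.0558/0.7228 = 0.07720.
v₂/v₁ is just their ratio: 0.07720/0.1568 = 0.492.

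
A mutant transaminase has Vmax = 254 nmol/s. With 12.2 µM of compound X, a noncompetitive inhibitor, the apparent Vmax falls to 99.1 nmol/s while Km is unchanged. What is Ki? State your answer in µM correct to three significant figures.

7.81 µM

Noncompetitive: Vmax,app = Vmax/α with α = 1 + [I]/Ki.
α = Vmax/Vmax,app = 254/99.1 = 2.563.
Ki = [I]/(α − 1) = 12.2/1.563 = 7.81 µM.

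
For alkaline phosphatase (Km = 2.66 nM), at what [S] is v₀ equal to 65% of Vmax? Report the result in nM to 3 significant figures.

v/Vmax = [S]/(Km+[S]) = 0.65, so [S] = Km·0.65/(1 − 0.65) = 2.66 × 1.857.
[S] = 4.94 nM.

4.94 nM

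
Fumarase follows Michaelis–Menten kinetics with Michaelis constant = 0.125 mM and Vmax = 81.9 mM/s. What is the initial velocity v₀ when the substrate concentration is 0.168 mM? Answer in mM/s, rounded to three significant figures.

[S]/(Km+[S]) = 0.168/0.2930 = 0.5734, the fractional saturation.
v = 0.5734 × Vmax = 0.5734 × 81.9 = 47.0 mM/s.

47.0 mM/s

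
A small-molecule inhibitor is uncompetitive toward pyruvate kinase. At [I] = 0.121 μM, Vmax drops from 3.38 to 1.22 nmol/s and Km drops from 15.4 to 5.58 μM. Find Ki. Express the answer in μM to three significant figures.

0.0683 μM

Uncompetitive: Vmax,app = Vmax/α (and Km,app = Km/α) with α = 1 + [I]/Ki.
α = Vmax/Vmax,app = 3.38/1.22 = 2.770.
Ki = [I]/(α − 1) = 0.121/1.770 = 0.0683 μM.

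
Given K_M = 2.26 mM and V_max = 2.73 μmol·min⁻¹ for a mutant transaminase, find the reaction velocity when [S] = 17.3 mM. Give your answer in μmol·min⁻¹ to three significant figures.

v = Vmax·[S]/(Km + [S]) = 2.73 × 17.3 / (2.26 + 17.3)
  = 47.23 / 19.56 = 2.41 μmol·min⁻¹.

2.41 μmol·min⁻¹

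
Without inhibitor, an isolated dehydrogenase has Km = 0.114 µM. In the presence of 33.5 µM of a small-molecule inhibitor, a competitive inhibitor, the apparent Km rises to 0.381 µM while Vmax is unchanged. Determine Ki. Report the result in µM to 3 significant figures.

14.3 µM

Competitive: Km,app = α·Km with α = 1 + [I]/Ki.
α = Km,app/Km = 0.381/0.114 = 3.342.
Ki = [I]/(α − 1) = 33.5/2.342 = 14.3 µM.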